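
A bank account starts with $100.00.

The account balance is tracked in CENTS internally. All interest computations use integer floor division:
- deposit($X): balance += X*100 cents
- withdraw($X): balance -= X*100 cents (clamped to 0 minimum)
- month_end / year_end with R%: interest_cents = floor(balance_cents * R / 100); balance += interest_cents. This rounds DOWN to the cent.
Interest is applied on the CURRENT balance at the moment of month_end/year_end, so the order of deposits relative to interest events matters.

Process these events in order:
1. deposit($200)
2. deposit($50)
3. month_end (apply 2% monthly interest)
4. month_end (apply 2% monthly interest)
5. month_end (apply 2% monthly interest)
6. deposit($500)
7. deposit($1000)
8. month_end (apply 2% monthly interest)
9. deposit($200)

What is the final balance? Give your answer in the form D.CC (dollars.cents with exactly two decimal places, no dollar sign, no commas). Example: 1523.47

After 1 (deposit($200)): balance=$300.00 total_interest=$0.00
After 2 (deposit($50)): balance=$350.00 total_interest=$0.00
After 3 (month_end (apply 2% monthly interest)): balance=$357.00 total_interest=$7.00
After 4 (month_end (apply 2% monthly interest)): balance=$364.14 total_interest=$14.14
After 5 (month_end (apply 2% monthly interest)): balance=$371.42 total_interest=$21.42
After 6 (deposit($500)): balance=$871.42 total_interest=$21.42
After 7 (deposit($1000)): balance=$1871.42 total_interest=$21.42
After 8 (month_end (apply 2% monthly interest)): balance=$1908.84 total_interest=$58.84
After 9 (deposit($200)): balance=$2108.84 total_interest=$58.84

Answer: 2108.84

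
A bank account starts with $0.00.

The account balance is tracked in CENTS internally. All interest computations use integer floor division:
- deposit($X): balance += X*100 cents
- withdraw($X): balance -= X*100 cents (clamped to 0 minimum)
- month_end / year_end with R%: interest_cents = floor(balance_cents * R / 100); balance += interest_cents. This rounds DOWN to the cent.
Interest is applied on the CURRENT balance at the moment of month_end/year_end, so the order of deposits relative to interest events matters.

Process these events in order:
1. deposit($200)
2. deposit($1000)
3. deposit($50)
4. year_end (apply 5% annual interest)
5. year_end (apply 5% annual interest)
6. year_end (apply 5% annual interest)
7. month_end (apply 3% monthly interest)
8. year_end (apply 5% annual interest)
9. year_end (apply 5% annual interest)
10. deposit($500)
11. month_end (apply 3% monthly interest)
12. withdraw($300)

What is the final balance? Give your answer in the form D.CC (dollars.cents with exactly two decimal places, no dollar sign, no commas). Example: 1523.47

Answer: 1907.48

Derivation:
After 1 (deposit($200)): balance=$200.00 total_interest=$0.00
After 2 (deposit($1000)): balance=$1200.00 total_interest=$0.00
After 3 (deposit($50)): balance=$1250.00 total_interest=$0.00
After 4 (year_end (apply 5% annual interest)): balance=$1312.50 total_interest=$62.50
After 5 (year_end (apply 5% annual interest)): balance=$1378.12 total_interest=$128.12
After 6 (year_end (apply 5% annual interest)): balance=$1447.02 total_interest=$197.02
After 7 (month_end (apply 3% monthly interest)): balance=$1490.43 total_interest=$240.43
After 8 (year_end (apply 5% annual interest)): balance=$1564.95 total_interest=$314.95
After 9 (year_end (apply 5% annual interest)): balance=$1643.19 total_interest=$393.19
After 10 (deposit($500)): balance=$2143.19 total_interest=$393.19
After 11 (month_end (apply 3% monthly interest)): balance=$2207.48 total_interest=$457.48
After 12 (withdraw($300)): balance=$1907.48 total_interest=$457.48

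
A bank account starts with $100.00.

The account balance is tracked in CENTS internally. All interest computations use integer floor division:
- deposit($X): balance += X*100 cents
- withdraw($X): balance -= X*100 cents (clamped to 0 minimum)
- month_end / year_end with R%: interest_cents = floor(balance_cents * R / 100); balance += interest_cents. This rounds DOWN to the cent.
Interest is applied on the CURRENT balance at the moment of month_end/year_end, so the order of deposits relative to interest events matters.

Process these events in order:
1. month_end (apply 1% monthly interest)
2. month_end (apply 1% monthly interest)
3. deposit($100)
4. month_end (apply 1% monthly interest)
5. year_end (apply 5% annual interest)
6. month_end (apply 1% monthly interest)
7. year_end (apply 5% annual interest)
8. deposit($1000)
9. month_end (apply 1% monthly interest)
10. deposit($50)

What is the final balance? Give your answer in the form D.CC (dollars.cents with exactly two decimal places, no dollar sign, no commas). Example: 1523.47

Answer: 1289.45

Derivation:
After 1 (month_end (apply 1% monthly interest)): balance=$101.00 total_interest=$1.00
After 2 (month_end (apply 1% monthly interest)): balance=$102.01 total_interest=$2.01
After 3 (deposit($100)): balance=$202.01 total_interest=$2.01
After 4 (month_end (apply 1% monthly interest)): balance=$204.03 total_interest=$4.03
After 5 (year_end (apply 5% annual interest)): balance=$214.23 total_interest=$14.23
After 6 (month_end (apply 1% monthly interest)): balance=$216.37 total_interest=$16.37
After 7 (year_end (apply 5% annual interest)): balance=$227.18 total_interest=$27.18
After 8 (deposit($1000)): balance=$1227.18 total_interest=$27.18
After 9 (month_end (apply 1% monthly interest)): balance=$1239.45 total_interest=$39.45
After 10 (deposit($50)): balance=$1289.45 total_interest=$39.45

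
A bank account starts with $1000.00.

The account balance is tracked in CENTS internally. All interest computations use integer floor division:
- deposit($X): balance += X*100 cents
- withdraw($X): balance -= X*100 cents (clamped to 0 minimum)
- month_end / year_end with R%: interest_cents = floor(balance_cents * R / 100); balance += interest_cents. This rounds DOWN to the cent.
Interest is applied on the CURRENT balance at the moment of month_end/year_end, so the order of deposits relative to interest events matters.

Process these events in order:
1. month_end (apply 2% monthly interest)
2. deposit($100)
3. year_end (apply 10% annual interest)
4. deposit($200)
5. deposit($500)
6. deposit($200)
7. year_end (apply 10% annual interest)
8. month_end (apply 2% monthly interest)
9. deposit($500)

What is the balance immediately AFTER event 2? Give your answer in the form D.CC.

After 1 (month_end (apply 2% monthly interest)): balance=$1020.00 total_interest=$20.00
After 2 (deposit($100)): balance=$1120.00 total_interest=$20.00

Answer: 1120.00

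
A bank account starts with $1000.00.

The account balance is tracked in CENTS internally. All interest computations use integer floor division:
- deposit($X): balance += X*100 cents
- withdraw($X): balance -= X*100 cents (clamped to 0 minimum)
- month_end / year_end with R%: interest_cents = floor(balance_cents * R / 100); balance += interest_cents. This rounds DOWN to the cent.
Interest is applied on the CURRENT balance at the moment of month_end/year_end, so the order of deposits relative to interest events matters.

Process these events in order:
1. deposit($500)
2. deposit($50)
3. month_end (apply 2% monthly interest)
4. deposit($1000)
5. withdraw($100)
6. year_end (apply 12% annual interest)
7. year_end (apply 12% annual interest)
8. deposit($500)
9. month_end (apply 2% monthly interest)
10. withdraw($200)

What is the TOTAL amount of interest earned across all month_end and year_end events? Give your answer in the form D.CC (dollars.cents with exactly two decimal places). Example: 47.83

After 1 (deposit($500)): balance=$1500.00 total_interest=$0.00
After 2 (deposit($50)): balance=$1550.00 total_interest=$0.00
After 3 (month_end (apply 2% monthly interest)): balance=$1581.00 total_interest=$31.00
After 4 (deposit($1000)): balance=$2581.00 total_interest=$31.00
After 5 (withdraw($100)): balance=$2481.00 total_interest=$31.00
After 6 (year_end (apply 12% annual interest)): balance=$2778.72 total_interest=$328.72
After 7 (year_end (apply 12% annual interest)): balance=$3112.16 total_interest=$662.16
After 8 (deposit($500)): balance=$3612.16 total_interest=$662.16
After 9 (month_end (apply 2% monthly interest)): balance=$3684.40 total_interest=$734.40
After 10 (withdraw($200)): balance=$3484.40 total_interest=$734.40

Answer: 734.40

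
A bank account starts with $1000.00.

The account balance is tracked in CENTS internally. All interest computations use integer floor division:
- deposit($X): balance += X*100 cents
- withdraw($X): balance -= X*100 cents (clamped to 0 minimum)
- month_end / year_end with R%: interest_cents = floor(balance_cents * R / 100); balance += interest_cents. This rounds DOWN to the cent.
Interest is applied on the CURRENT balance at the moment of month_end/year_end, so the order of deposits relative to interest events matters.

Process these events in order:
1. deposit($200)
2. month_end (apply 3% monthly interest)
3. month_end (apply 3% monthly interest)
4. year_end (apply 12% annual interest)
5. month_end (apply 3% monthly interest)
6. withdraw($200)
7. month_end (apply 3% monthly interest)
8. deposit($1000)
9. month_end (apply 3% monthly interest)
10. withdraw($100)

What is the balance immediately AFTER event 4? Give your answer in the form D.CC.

Answer: 1425.84

Derivation:
After 1 (deposit($200)): balance=$1200.00 total_interest=$0.00
After 2 (month_end (apply 3% monthly interest)): balance=$1236.00 total_interest=$36.00
After 3 (month_end (apply 3% monthly interest)): balance=$1273.08 total_interest=$73.08
After 4 (year_end (apply 12% annual interest)): balance=$1425.84 total_interest=$225.84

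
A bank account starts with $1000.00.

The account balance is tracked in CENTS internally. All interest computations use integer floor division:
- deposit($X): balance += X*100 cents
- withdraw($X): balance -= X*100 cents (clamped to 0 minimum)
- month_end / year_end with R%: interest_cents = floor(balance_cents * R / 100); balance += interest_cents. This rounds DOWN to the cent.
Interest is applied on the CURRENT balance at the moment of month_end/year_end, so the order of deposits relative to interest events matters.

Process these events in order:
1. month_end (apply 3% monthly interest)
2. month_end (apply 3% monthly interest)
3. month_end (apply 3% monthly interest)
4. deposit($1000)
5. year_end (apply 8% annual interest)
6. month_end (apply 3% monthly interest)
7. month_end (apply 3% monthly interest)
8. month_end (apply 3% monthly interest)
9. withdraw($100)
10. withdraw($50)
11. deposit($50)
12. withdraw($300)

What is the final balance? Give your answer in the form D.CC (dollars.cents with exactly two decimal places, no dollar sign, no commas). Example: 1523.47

Answer: 2069.69

Derivation:
After 1 (month_end (apply 3% monthly interest)): balance=$1030.00 total_interest=$30.00
After 2 (month_end (apply 3% monthly interest)): balance=$1060.90 total_interest=$60.90
After 3 (month_end (apply 3% monthly interest)): balance=$1092.72 total_interest=$92.72
After 4 (deposit($1000)): balance=$2092.72 total_interest=$92.72
After 5 (year_end (apply 8% annual interest)): balance=$2260.13 total_interest=$260.13
After 6 (month_end (apply 3% monthly interest)): balance=$2327.93 total_interest=$327.93
After 7 (month_end (apply 3% monthly interest)): balance=$2397.76 total_interest=$397.76
After 8 (month_end (apply 3% monthly interest)): balance=$2469.69 total_interest=$469.69
After 9 (withdraw($100)): balance=$2369.69 total_interest=$469.69
After 10 (withdraw($50)): balance=$2319.69 total_interest=$469.69
After 11 (deposit($50)): balance=$2369.69 total_interest=$469.69
After 12 (withdraw($300)): balance=$2069.69 total_interest=$469.69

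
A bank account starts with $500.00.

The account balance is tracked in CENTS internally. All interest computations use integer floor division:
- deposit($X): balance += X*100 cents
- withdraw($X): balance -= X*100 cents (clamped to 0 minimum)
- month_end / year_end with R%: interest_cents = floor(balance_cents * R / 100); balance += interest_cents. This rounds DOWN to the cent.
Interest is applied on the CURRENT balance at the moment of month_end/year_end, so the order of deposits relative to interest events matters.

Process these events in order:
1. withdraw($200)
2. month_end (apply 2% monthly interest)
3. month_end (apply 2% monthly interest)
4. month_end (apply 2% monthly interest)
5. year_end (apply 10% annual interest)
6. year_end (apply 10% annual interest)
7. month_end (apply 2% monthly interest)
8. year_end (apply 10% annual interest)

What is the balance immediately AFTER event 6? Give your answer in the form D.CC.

Answer: 385.20

Derivation:
After 1 (withdraw($200)): balance=$300.00 total_interest=$0.00
After 2 (month_end (apply 2% monthly interest)): balance=$306.00 total_interest=$6.00
After 3 (month_end (apply 2% monthly interest)): balance=$312.12 total_interest=$12.12
After 4 (month_end (apply 2% monthly interest)): balance=$318.36 total_interest=$18.36
After 5 (year_end (apply 10% annual interest)): balance=$350.19 total_interest=$50.19
After 6 (year_end (apply 10% annual interest)): balance=$385.20 total_interest=$85.20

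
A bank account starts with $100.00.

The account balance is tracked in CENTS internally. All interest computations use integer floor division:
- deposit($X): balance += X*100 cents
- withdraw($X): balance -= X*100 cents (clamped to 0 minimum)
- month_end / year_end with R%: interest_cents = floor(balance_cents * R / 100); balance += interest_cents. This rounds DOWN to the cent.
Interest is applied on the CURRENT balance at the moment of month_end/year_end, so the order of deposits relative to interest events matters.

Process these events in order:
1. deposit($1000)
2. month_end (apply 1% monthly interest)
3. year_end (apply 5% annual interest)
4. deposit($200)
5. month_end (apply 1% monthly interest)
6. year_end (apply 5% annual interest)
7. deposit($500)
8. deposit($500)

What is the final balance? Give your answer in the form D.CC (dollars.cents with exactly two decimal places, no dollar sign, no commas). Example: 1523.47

Answer: 2449.22

Derivation:
After 1 (deposit($1000)): balance=$1100.00 total_interest=$0.00
After 2 (month_end (apply 1% monthly interest)): balance=$1111.00 total_interest=$11.00
After 3 (year_end (apply 5% annual interest)): balance=$1166.55 total_interest=$66.55
After 4 (deposit($200)): balance=$1366.55 total_interest=$66.55
After 5 (month_end (apply 1% monthly interest)): balance=$1380.21 total_interest=$80.21
After 6 (year_end (apply 5% annual interest)): balance=$1449.22 total_interest=$149.22
After 7 (deposit($500)): balance=$1949.22 total_interest=$149.22
After 8 (deposit($500)): balance=$2449.22 total_interest=$149.22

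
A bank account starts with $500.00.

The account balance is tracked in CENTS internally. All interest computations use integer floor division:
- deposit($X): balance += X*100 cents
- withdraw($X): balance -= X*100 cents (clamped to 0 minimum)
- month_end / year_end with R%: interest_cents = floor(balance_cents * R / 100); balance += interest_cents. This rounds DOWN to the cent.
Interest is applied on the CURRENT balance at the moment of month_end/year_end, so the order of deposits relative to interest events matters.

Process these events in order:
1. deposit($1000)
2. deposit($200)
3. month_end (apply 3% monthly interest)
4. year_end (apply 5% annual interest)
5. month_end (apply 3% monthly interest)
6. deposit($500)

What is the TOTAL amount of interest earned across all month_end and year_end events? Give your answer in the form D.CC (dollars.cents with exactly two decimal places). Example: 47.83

After 1 (deposit($1000)): balance=$1500.00 total_interest=$0.00
After 2 (deposit($200)): balance=$1700.00 total_interest=$0.00
After 3 (month_end (apply 3% monthly interest)): balance=$1751.00 total_interest=$51.00
After 4 (year_end (apply 5% annual interest)): balance=$1838.55 total_interest=$138.55
After 5 (month_end (apply 3% monthly interest)): balance=$1893.70 total_interest=$193.70
After 6 (deposit($500)): balance=$2393.70 total_interest=$193.70

Answer: 193.70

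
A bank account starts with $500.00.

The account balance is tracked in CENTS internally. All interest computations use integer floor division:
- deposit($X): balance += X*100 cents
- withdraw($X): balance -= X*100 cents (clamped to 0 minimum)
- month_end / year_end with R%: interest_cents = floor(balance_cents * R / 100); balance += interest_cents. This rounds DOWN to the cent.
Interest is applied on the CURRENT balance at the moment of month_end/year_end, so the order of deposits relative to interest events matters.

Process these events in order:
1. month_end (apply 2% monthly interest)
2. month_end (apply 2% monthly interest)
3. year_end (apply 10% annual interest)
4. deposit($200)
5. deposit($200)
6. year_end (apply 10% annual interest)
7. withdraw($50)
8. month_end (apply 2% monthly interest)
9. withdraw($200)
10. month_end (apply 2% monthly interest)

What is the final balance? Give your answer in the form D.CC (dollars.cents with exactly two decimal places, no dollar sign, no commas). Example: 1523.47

Answer: 856.61

Derivation:
After 1 (month_end (apply 2% monthly interest)): balance=$510.00 total_interest=$10.00
After 2 (month_end (apply 2% monthly interest)): balance=$520.20 total_interest=$20.20
After 3 (year_end (apply 10% annual interest)): balance=$572.22 total_interest=$72.22
After 4 (deposit($200)): balance=$772.22 total_interest=$72.22
After 5 (deposit($200)): balance=$972.22 total_interest=$72.22
After 6 (year_end (apply 10% annual interest)): balance=$1069.44 total_interest=$169.44
After 7 (withdraw($50)): balance=$1019.44 total_interest=$169.44
After 8 (month_end (apply 2% monthly interest)): balance=$1039.82 total_interest=$189.82
After 9 (withdraw($200)): balance=$839.82 total_interest=$189.82
After 10 (month_end (apply 2% monthly interest)): balance=$856.61 total_interest=$206.61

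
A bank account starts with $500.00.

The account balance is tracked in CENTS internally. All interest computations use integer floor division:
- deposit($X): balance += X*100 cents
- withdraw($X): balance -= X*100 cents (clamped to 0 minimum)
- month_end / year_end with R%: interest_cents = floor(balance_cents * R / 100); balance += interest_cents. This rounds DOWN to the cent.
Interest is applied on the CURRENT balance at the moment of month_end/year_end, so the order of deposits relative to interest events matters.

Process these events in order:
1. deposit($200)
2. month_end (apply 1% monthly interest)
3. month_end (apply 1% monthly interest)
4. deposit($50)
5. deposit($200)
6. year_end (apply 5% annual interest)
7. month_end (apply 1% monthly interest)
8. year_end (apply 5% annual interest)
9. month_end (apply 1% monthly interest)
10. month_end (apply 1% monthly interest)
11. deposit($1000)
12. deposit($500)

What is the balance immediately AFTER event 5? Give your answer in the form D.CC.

After 1 (deposit($200)): balance=$700.00 total_interest=$0.00
After 2 (month_end (apply 1% monthly interest)): balance=$707.00 total_interest=$7.00
After 3 (month_end (apply 1% monthly interest)): balance=$714.07 total_interest=$14.07
After 4 (deposit($50)): balance=$764.07 total_interest=$14.07
After 5 (deposit($200)): balance=$964.07 total_interest=$14.07

Answer: 964.07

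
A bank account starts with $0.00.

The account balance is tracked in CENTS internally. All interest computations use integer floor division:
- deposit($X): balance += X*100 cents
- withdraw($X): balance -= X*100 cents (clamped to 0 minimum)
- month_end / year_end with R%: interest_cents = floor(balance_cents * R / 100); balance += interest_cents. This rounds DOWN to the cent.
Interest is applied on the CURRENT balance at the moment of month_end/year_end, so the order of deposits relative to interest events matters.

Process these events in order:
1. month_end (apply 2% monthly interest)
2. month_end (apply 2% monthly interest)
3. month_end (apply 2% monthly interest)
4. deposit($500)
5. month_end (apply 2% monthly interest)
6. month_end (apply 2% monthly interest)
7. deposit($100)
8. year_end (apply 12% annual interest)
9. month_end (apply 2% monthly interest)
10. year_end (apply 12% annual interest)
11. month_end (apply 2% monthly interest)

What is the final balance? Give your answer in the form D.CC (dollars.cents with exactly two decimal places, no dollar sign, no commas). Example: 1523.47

After 1 (month_end (apply 2% monthly interest)): balance=$0.00 total_interest=$0.00
After 2 (month_end (apply 2% monthly interest)): balance=$0.00 total_interest=$0.00
After 3 (month_end (apply 2% monthly interest)): balance=$0.00 total_interest=$0.00
After 4 (deposit($500)): balance=$500.00 total_interest=$0.00
After 5 (month_end (apply 2% monthly interest)): balance=$510.00 total_interest=$10.00
After 6 (month_end (apply 2% monthly interest)): balance=$520.20 total_interest=$20.20
After 7 (deposit($100)): balance=$620.20 total_interest=$20.20
After 8 (year_end (apply 12% annual interest)): balance=$694.62 total_interest=$94.62
After 9 (month_end (apply 2% monthly interest)): balance=$708.51 total_interest=$108.51
After 10 (year_end (apply 12% annual interest)): balance=$793.53 total_interest=$193.53
After 11 (month_end (apply 2% monthly interest)): balance=$809.40 total_interest=$209.40

Answer: 809.40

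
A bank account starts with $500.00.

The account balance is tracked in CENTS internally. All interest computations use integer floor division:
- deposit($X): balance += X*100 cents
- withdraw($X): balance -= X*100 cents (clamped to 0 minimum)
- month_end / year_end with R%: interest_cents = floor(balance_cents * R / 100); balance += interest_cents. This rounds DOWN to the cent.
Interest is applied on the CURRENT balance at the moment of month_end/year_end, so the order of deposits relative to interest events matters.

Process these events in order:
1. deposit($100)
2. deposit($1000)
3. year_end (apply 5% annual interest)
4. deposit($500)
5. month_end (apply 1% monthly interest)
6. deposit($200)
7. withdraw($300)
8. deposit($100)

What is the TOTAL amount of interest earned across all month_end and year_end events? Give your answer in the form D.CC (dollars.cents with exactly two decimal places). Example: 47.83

Answer: 101.80

Derivation:
After 1 (deposit($100)): balance=$600.00 total_interest=$0.00
After 2 (deposit($1000)): balance=$1600.00 total_interest=$0.00
After 3 (year_end (apply 5% annual interest)): balance=$1680.00 total_interest=$80.00
After 4 (deposit($500)): balance=$2180.00 total_interest=$80.00
After 5 (month_end (apply 1% monthly interest)): balance=$2201.80 total_interest=$101.80
After 6 (deposit($200)): balance=$2401.80 total_interest=$101.80
After 7 (withdraw($300)): balance=$2101.80 total_interest=$101.80
After 8 (deposit($100)): balance=$2201.80 total_interest=$101.80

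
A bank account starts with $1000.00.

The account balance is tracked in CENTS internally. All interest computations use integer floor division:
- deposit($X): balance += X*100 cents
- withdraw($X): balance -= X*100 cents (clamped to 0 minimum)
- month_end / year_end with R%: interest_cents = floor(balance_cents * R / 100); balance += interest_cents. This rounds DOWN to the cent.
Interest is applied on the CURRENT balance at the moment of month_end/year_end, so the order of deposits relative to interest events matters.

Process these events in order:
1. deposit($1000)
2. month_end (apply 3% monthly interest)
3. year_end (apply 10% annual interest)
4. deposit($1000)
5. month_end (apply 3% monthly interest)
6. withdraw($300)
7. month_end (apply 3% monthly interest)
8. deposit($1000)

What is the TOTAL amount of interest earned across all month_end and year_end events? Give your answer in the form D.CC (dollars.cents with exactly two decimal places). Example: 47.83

Answer: 455.89

Derivation:
After 1 (deposit($1000)): balance=$2000.00 total_interest=$0.00
After 2 (month_end (apply 3% monthly interest)): balance=$2060.00 total_interest=$60.00
After 3 (year_end (apply 10% annual interest)): balance=$2266.00 total_interest=$266.00
After 4 (deposit($1000)): balance=$3266.00 total_interest=$266.00
After 5 (month_end (apply 3% monthly interest)): balance=$3363.98 total_interest=$363.98
After 6 (withdraw($300)): balance=$3063.98 total_interest=$363.98
After 7 (month_end (apply 3% monthly interest)): balance=$3155.89 total_interest=$455.89
After 8 (deposit($1000)): balance=$4155.89 total_interest=$455.89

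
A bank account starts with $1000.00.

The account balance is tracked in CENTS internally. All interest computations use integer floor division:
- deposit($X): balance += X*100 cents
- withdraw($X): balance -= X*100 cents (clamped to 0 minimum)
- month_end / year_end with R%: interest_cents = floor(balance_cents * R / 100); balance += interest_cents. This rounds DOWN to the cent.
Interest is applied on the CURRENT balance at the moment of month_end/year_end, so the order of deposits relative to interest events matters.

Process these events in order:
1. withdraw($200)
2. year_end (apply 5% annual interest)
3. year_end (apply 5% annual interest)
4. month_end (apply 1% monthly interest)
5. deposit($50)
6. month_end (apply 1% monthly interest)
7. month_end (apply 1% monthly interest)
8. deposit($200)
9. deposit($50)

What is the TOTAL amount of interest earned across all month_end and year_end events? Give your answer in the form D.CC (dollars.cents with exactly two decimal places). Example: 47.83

After 1 (withdraw($200)): balance=$800.00 total_interest=$0.00
After 2 (year_end (apply 5% annual interest)): balance=$840.00 total_interest=$40.00
After 3 (year_end (apply 5% annual interest)): balance=$882.00 total_interest=$82.00
After 4 (month_end (apply 1% monthly interest)): balance=$890.82 total_interest=$90.82
After 5 (deposit($50)): balance=$940.82 total_interest=$90.82
After 6 (month_end (apply 1% monthly interest)): balance=$950.22 total_interest=$100.22
After 7 (month_end (apply 1% monthly interest)): balance=$959.72 total_interest=$109.72
After 8 (deposit($200)): balance=$1159.72 total_interest=$109.72
After 9 (deposit($50)): balance=$1209.72 total_interest=$109.72

Answer: 109.72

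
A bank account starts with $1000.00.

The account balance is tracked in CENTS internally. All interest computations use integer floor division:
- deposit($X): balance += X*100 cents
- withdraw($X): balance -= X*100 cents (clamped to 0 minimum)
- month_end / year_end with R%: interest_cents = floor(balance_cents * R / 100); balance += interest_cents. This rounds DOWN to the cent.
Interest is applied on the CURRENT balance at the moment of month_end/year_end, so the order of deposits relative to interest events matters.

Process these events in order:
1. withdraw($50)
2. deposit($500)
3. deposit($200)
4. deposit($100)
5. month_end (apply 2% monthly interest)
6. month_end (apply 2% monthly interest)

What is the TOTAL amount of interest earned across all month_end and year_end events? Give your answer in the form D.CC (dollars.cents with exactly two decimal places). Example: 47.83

After 1 (withdraw($50)): balance=$950.00 total_interest=$0.00
After 2 (deposit($500)): balance=$1450.00 total_interest=$0.00
After 3 (deposit($200)): balance=$1650.00 total_interest=$0.00
After 4 (deposit($100)): balance=$1750.00 total_interest=$0.00
After 5 (month_end (apply 2% monthly interest)): balance=$1785.00 total_interest=$35.00
After 6 (month_end (apply 2% monthly interest)): balance=$1820.70 total_interest=$70.70

Answer: 70.70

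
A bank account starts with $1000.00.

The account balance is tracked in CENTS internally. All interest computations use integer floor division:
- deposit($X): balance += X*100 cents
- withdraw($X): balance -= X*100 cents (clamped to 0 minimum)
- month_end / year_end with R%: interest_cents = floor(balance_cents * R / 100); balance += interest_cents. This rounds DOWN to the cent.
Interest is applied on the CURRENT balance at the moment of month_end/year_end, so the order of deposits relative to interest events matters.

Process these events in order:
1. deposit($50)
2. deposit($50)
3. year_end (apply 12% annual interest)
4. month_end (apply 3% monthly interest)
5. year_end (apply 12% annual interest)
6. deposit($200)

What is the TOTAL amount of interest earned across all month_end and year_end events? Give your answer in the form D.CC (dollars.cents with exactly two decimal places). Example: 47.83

After 1 (deposit($50)): balance=$1050.00 total_interest=$0.00
After 2 (deposit($50)): balance=$1100.00 total_interest=$0.00
After 3 (year_end (apply 12% annual interest)): balance=$1232.00 total_interest=$132.00
After 4 (month_end (apply 3% monthly interest)): balance=$1268.96 total_interest=$168.96
After 5 (year_end (apply 12% annual interest)): balance=$1421.23 total_interest=$321.23
After 6 (deposit($200)): balance=$1621.23 total_interest=$321.23

Answer: 321.23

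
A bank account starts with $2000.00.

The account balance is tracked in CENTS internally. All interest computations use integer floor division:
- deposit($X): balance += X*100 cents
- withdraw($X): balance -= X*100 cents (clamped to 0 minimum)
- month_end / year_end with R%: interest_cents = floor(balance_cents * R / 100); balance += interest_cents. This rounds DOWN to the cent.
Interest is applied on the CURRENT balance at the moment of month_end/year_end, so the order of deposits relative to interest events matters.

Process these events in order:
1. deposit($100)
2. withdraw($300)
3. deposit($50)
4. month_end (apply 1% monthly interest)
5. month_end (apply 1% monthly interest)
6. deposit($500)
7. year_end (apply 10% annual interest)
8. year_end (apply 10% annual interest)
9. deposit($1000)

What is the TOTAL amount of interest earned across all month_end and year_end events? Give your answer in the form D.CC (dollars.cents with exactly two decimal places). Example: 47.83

After 1 (deposit($100)): balance=$2100.00 total_interest=$0.00
After 2 (withdraw($300)): balance=$1800.00 total_interest=$0.00
After 3 (deposit($50)): balance=$1850.00 total_interest=$0.00
After 4 (month_end (apply 1% monthly interest)): balance=$1868.50 total_interest=$18.50
After 5 (month_end (apply 1% monthly interest)): balance=$1887.18 total_interest=$37.18
After 6 (deposit($500)): balance=$2387.18 total_interest=$37.18
After 7 (year_end (apply 10% annual interest)): balance=$2625.89 total_interest=$275.89
After 8 (year_end (apply 10% annual interest)): balance=$2888.47 total_interest=$538.47
After 9 (deposit($1000)): balance=$3888.47 total_interest=$538.47

Answer: 538.47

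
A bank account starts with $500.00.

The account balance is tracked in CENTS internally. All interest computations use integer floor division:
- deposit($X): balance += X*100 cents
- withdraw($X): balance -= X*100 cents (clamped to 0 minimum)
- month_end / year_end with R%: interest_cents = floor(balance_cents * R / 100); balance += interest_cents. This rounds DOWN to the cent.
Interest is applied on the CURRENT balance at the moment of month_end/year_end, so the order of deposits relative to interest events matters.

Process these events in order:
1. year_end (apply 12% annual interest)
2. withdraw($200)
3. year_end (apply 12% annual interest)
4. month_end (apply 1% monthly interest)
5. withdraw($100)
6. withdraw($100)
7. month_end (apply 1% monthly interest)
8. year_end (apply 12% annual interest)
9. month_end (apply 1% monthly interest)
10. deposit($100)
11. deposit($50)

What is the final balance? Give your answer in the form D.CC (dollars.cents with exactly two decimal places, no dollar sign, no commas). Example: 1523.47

After 1 (year_end (apply 12% annual interest)): balance=$560.00 total_interest=$60.00
After 2 (withdraw($200)): balance=$360.00 total_interest=$60.00
After 3 (year_end (apply 12% annual interest)): balance=$403.20 total_interest=$103.20
After 4 (month_end (apply 1% monthly interest)): balance=$407.23 total_interest=$107.23
After 5 (withdraw($100)): balance=$307.23 total_interest=$107.23
After 6 (withdraw($100)): balance=$207.23 total_interest=$107.23
After 7 (month_end (apply 1% monthly interest)): balance=$209.30 total_interest=$109.30
After 8 (year_end (apply 12% annual interest)): balance=$234.41 total_interest=$134.41
After 9 (month_end (apply 1% monthly interest)): balance=$236.75 total_interest=$136.75
After 10 (deposit($100)): balance=$336.75 total_interest=$136.75
After 11 (deposit($50)): balance=$386.75 total_interest=$136.75

Answer: 386.75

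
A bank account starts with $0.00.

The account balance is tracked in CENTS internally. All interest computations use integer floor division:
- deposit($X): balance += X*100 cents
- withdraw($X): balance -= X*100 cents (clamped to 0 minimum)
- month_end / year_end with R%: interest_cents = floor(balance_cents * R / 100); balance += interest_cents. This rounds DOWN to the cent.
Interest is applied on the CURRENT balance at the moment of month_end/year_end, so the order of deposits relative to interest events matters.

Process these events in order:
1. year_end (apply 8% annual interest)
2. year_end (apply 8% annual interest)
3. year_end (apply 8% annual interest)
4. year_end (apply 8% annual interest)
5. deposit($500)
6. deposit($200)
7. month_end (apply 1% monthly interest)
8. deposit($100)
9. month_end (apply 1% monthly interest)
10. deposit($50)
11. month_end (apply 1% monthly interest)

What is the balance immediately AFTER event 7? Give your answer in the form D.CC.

Answer: 707.00

Derivation:
After 1 (year_end (apply 8% annual interest)): balance=$0.00 total_interest=$0.00
After 2 (year_end (apply 8% annual interest)): balance=$0.00 total_interest=$0.00
After 3 (year_end (apply 8% annual interest)): balance=$0.00 total_interest=$0.00
After 4 (year_end (apply 8% annual interest)): balance=$0.00 total_interest=$0.00
After 5 (deposit($500)): balance=$500.00 total_interest=$0.00
After 6 (deposit($200)): balance=$700.00 total_interest=$0.00
After 7 (month_end (apply 1% monthly interest)): balance=$707.00 total_interest=$7.00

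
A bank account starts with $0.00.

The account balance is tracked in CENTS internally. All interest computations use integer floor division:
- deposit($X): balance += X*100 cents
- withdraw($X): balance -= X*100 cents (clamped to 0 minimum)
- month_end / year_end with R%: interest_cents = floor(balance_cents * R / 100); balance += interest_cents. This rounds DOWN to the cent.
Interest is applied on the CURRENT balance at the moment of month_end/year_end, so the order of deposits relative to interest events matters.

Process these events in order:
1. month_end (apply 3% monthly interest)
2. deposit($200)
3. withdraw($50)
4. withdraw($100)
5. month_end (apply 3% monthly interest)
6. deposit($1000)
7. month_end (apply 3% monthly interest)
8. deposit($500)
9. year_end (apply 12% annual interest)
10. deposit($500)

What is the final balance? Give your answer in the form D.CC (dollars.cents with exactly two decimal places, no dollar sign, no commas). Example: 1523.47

After 1 (month_end (apply 3% monthly interest)): balance=$0.00 total_interest=$0.00
After 2 (deposit($200)): balance=$200.00 total_interest=$0.00
After 3 (withdraw($50)): balance=$150.00 total_interest=$0.00
After 4 (withdraw($100)): balance=$50.00 total_interest=$0.00
After 5 (month_end (apply 3% monthly interest)): balance=$51.50 total_interest=$1.50
After 6 (deposit($1000)): balance=$1051.50 total_interest=$1.50
After 7 (month_end (apply 3% monthly interest)): balance=$1083.04 total_interest=$33.04
After 8 (deposit($500)): balance=$1583.04 total_interest=$33.04
After 9 (year_end (apply 12% annual interest)): balance=$1773.00 total_interest=$223.00
After 10 (deposit($500)): balance=$2273.00 total_interest=$223.00

Answer: 2273.00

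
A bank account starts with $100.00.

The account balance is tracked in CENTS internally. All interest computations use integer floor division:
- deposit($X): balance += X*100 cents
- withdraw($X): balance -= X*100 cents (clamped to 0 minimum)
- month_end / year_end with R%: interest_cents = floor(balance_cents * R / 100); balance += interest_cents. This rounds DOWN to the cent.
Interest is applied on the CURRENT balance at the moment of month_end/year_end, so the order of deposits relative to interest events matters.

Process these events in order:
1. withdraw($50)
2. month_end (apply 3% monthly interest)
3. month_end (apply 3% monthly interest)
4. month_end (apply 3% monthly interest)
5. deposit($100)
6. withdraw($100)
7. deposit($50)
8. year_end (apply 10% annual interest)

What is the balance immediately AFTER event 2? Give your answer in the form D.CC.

After 1 (withdraw($50)): balance=$50.00 total_interest=$0.00
After 2 (month_end (apply 3% monthly interest)): balance=$51.50 total_interest=$1.50

Answer: 51.50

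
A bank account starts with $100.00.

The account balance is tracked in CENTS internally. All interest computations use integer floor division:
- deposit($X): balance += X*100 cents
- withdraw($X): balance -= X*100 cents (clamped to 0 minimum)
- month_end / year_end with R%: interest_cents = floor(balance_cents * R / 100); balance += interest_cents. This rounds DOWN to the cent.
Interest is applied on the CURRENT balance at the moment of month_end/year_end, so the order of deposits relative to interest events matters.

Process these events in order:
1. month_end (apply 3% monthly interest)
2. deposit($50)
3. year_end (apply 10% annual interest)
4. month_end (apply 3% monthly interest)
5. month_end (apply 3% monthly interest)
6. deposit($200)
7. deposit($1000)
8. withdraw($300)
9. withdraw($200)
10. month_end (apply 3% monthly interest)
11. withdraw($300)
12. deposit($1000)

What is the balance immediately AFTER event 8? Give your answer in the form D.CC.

After 1 (month_end (apply 3% monthly interest)): balance=$103.00 total_interest=$3.00
After 2 (deposit($50)): balance=$153.00 total_interest=$3.00
After 3 (year_end (apply 10% annual interest)): balance=$168.30 total_interest=$18.30
After 4 (month_end (apply 3% monthly interest)): balance=$173.34 total_interest=$23.34
After 5 (month_end (apply 3% monthly interest)): balance=$178.54 total_interest=$28.54
After 6 (deposit($200)): balance=$378.54 total_interest=$28.54
After 7 (deposit($1000)): balance=$1378.54 total_interest=$28.54
After 8 (withdraw($300)): balance=$1078.54 total_interest=$28.54

Answer: 1078.54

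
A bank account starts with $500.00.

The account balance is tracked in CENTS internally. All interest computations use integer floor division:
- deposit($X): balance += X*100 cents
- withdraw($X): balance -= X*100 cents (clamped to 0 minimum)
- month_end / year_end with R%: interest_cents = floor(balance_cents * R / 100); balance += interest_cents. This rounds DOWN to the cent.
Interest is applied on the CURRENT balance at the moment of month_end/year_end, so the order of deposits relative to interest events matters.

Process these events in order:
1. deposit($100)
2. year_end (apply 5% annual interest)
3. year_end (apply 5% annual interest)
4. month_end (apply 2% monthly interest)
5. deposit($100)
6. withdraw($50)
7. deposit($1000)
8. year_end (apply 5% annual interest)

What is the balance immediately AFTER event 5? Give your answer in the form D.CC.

After 1 (deposit($100)): balance=$600.00 total_interest=$0.00
After 2 (year_end (apply 5% annual interest)): balance=$630.00 total_interest=$30.00
After 3 (year_end (apply 5% annual interest)): balance=$661.50 total_interest=$61.50
After 4 (month_end (apply 2% monthly interest)): balance=$674.73 total_interest=$74.73
After 5 (deposit($100)): balance=$774.73 total_interest=$74.73

Answer: 774.73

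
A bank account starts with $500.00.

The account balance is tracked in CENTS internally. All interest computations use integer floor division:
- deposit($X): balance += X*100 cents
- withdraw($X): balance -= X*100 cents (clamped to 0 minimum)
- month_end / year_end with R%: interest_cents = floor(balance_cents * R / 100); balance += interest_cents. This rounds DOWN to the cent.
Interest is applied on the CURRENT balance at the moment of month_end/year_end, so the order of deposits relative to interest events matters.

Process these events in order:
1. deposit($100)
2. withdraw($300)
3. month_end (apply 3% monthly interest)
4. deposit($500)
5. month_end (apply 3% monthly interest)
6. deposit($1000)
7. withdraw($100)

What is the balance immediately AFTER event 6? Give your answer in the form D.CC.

After 1 (deposit($100)): balance=$600.00 total_interest=$0.00
After 2 (withdraw($300)): balance=$300.00 total_interest=$0.00
After 3 (month_end (apply 3% monthly interest)): balance=$309.00 total_interest=$9.00
After 4 (deposit($500)): balance=$809.00 total_interest=$9.00
After 5 (month_end (apply 3% monthly interest)): balance=$833.27 total_interest=$33.27
After 6 (deposit($1000)): balance=$1833.27 total_interest=$33.27

Answer: 1833.27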